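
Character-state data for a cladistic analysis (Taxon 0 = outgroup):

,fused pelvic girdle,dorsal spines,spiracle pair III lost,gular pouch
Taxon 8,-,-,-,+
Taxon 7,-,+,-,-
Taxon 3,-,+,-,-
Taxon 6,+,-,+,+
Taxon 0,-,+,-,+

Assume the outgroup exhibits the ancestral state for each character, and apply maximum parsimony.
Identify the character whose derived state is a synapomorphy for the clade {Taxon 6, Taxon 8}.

Character polarity is set by the outgroup: the derived state is whichever differs from the outgroup's state, so for dorsal spines, gular pouch the derived state is '-', and for the remaining characters it is '+'.
fused pelvic girdle: derived state '+' in Taxon 6 only — an autapomorphy, so it tells us nothing about relationships among taxa.
dorsal spines (derived state '-') is shared by Taxon 6 and Taxon 8 — a synapomorphy uniting that clade.
spiracle pair III lost (derived state '+') is unique to Taxon 6 (autapomorphy; uninformative for grouping).
gular pouch (derived state '-') is shared by Taxon 3 and Taxon 7 — a synapomorphy uniting that clade.
Most parsimonious ingroup topology: ((Taxon 8,Taxon 6),(Taxon 3,Taxon 7)).
The clade {Taxon 6, Taxon 8} is supported by dorsal spines: its derived state '-' occurs in exactly those taxa and in no other taxon (including the outgroup).

dorsal spines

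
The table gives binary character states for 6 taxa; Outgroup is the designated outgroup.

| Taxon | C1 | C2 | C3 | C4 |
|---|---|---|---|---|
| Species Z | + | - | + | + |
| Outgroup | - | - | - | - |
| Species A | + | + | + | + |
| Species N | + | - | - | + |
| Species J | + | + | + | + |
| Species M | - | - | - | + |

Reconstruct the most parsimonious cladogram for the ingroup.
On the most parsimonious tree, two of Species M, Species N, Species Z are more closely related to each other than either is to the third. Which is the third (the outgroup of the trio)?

The outgroup has state '-' for every character, so '+' is the derived state throughout.
C1 (derived state '+') is shared by Species A, Species J, Species N, and Species Z — a synapomorphy uniting that clade.
C2 (derived state '+') is shared by Species A and Species J — a synapomorphy uniting that clade.
Only Species A, Species J, and Species Z show the derived state '+' for C3, supporting them as a clade.
All ingroup taxa share the derived state '+' for C4; it defines the ingroup but does not resolve relationships within it.
Most parsimonious ingroup topology: (Species M,(Species N,((Species A,Species J),Species Z))).
Species N and Species Z share a more recent common ancestor with each other than either does with Species M, so Species M is the least closely related of the three.

Species M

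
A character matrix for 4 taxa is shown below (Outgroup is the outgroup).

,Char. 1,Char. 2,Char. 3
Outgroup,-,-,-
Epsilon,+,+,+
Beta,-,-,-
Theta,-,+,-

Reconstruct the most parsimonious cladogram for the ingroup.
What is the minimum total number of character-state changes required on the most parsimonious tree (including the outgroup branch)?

3

The outgroup has state '-' for every character, so '+' is the derived state throughout.
Char. 1: derived state '+' in Epsilon only — an autapomorphy, so it tells us nothing about relationships among taxa.
Char. 2: derived state '+' in Epsilon and Theta only — synapomorphy for {Epsilon, Theta}.
Char. 3: derived state '+' in Epsilon only — an autapomorphy, so it tells us nothing about relationships among taxa.
Most parsimonious ingroup topology: ((Epsilon,Theta),Beta).
Changes per character on this tree: Char. 1: 1; Char. 2: 1; Char. 3: 1.
Total = 3.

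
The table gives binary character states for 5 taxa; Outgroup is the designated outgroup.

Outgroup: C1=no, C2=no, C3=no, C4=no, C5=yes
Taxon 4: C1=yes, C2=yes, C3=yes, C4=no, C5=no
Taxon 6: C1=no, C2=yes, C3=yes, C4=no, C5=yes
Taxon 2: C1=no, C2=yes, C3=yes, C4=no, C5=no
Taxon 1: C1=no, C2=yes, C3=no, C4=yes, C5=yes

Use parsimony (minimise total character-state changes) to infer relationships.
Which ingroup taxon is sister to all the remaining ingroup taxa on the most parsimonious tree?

Taxon 1

Character polarity is set by the outgroup: the derived state is whichever differs from the outgroup's state, so for C5 the derived state is 'no', and for the remaining characters it is 'yes'.
C1: derived state 'yes' in Taxon 4 only — an autapomorphy, so it tells us nothing about relationships among taxa.
All ingroup taxa share the derived state 'yes' for C2; it defines the ingroup but does not resolve relationships within it.
C3: derived state 'yes' in Taxon 2, Taxon 4, and Taxon 6 only — synapomorphy for {Taxon 2, Taxon 4, Taxon 6}.
C4: derived state 'yes' in Taxon 1 only — an autapomorphy, so it tells us nothing about relationships among taxa.
C5: derived state 'no' in Taxon 2 and Taxon 4 only — synapomorphy for {Taxon 2, Taxon 4}.
Most parsimonious ingroup topology: (Taxon 1,((Taxon 2,Taxon 4),Taxon 6)).
Taxon 1 is sister to the clade containing all other ingroup taxa, so it is the earliest-diverging (most basal) ingroup lineage.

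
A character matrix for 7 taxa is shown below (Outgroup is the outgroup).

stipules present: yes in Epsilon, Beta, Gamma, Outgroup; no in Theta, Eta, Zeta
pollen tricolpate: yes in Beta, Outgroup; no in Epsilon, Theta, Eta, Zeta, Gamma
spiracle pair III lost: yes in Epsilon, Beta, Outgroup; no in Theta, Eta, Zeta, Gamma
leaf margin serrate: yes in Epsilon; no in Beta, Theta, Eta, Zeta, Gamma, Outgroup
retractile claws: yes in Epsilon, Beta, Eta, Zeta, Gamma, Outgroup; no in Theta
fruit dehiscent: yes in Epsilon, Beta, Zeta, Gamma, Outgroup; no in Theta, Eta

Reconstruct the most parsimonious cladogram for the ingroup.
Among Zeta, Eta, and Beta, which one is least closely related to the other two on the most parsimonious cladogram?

Character polarity is set by the outgroup: the derived state is whichever differs from the outgroup's state, so for stipules present, pollen tricolpate, spiracle pair III lost, retractile claws, fruit dehiscent the derived state is 'no', and for the remaining characters it is 'yes'.
stipules present (derived state 'no') is shared by Eta, Theta, and Zeta — a synapomorphy uniting that clade.
Only Epsilon, Eta, Gamma, Theta, and Zeta show the derived state 'no' for pollen tricolpate, supporting them as a clade.
spiracle pair III lost (derived state 'no') is shared by Eta, Gamma, Theta, and Zeta — a synapomorphy uniting that clade.
leaf margin serrate: derived state 'yes' in Epsilon only — an autapomorphy, so it tells us nothing about relationships among taxa.
retractile claws (derived state 'no') is unique to Theta (autapomorphy; uninformative for grouping).
fruit dehiscent (derived state 'no') is shared by Eta and Theta — a synapomorphy uniting that clade.
Most parsimonious ingroup topology: (((Gamma,((Eta,Theta),Zeta)),Epsilon),Beta).
Zeta and Eta share a more recent common ancestor with each other than either does with Beta, so Beta is the least closely related of the three.

Beta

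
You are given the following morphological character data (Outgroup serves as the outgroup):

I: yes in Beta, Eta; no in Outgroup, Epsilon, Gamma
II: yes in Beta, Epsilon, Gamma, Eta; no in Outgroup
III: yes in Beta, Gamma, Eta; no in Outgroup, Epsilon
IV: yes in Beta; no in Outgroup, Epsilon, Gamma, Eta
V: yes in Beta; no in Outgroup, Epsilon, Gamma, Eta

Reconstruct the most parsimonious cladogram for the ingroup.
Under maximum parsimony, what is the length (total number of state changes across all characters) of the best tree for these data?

5

The outgroup has state 'no' for every character, so 'yes' is the derived state throughout.
I: derived state 'yes' in Beta and Eta only — synapomorphy for {Beta, Eta}.
II (derived state 'yes') is shared by all ingroup taxa — unites the whole ingroup.
III (derived state 'yes') is shared by Beta, Eta, and Gamma — a synapomorphy uniting that clade.
IV (derived state 'yes') is unique to Beta (autapomorphy; uninformative for grouping).
V (derived state 'yes') is unique to Beta (autapomorphy; uninformative for grouping).
Most parsimonious ingroup topology: (((Beta,Eta),Gamma),Epsilon).
Changes per character on this tree: I: 1; II: 1; III: 1; IV: 1; V: 1.
Total = 5.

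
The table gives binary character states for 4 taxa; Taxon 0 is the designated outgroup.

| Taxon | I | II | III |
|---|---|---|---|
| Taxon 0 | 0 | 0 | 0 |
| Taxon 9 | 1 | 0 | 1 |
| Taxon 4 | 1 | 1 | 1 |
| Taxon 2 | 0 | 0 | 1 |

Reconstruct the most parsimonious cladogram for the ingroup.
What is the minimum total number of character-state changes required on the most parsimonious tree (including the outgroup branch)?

The outgroup has state '0' for every character, so '1' is the derived state throughout.
Only Taxon 4 and Taxon 9 show the derived state '1' for I, supporting them as a clade.
II: derived state '1' in Taxon 4 only — an autapomorphy, so it tells us nothing about relationships among taxa.
III (derived state '1') is shared by all ingroup taxa — unites the whole ingroup.
Most parsimonious ingroup topology: ((Taxon 4,Taxon 9),Taxon 2).
Changes per character on this tree: I: 1; II: 1; III: 1.
Total = 3.

3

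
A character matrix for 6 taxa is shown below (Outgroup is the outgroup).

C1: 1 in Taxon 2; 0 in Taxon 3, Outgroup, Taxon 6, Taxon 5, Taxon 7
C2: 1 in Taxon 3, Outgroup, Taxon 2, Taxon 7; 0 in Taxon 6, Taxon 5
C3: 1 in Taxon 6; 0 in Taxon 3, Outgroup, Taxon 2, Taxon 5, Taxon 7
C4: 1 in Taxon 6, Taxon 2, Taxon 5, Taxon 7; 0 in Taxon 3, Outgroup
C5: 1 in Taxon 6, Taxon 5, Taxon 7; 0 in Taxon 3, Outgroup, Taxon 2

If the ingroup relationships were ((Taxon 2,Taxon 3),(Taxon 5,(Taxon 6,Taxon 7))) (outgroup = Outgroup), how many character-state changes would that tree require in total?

7

Map each character onto ((Taxon 2,Taxon 3),(Taxon 5,(Taxon 6,Taxon 7))) (rooted by Outgroup) and count the minimum state changes it requires (Fitch parsimony):
C1: 1; C2: 2; C3: 1; C4: 2; C5: 1.
Total tree length = 7.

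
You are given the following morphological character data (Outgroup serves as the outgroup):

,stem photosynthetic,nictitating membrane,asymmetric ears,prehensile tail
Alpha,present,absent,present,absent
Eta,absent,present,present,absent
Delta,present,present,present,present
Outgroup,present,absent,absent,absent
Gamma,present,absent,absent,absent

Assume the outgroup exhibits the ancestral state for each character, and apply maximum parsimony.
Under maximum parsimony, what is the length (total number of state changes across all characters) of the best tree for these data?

Character polarity is set by the outgroup: the derived state is whichever differs from the outgroup's state, so for stem photosynthetic the derived state is 'absent', and for the remaining characters it is 'present'.
stem photosynthetic (derived state 'absent') is unique to Eta (autapomorphy; uninformative for grouping).
nictitating membrane (derived state 'present') is shared by Delta and Eta — a synapomorphy uniting that clade.
Only Alpha, Delta, and Eta show the derived state 'present' for asymmetric ears, supporting them as a clade.
prehensile tail (derived state 'present') is unique to Delta (autapomorphy; uninformative for grouping).
Most parsimonious ingroup topology: (((Eta,Delta),Alpha),Gamma).
Changes per character on this tree: stem photosynthetic: 1; nictitating membrane: 1; asymmetric ears: 1; prehensile tail: 1.
Total = 4.

4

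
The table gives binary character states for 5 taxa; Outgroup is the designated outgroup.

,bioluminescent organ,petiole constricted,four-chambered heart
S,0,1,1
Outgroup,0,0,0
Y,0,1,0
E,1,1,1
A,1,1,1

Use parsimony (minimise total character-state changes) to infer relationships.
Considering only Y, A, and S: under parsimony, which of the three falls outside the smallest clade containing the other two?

Y

The outgroup has state '0' for every character, so '1' is the derived state throughout.
Only A and E show the derived state '1' for bioluminescent organ, supporting them as a clade.
All ingroup taxa share the derived state '1' for petiole constricted; it defines the ingroup but does not resolve relationships within it.
four-chambered heart: derived state '1' in A, E, and S only — synapomorphy for {A, E, S}.
Most parsimonious ingroup topology: (((E,A),S),Y).
A and S share a more recent common ancestor with each other than either does with Y, so Y is the least closely related of the three.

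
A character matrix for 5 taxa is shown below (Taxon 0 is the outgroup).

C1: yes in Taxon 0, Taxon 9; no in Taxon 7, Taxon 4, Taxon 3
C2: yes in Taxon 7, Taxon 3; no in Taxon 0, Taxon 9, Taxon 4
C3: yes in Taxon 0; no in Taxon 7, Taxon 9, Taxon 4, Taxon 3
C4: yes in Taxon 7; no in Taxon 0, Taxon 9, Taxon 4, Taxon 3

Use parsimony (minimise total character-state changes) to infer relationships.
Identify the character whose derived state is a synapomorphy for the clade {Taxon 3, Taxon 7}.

C2

Character polarity is set by the outgroup: the derived state is whichever differs from the outgroup's state, so for C1, C3 the derived state is 'no', and for the remaining characters it is 'yes'.
Only Taxon 3, Taxon 4, and Taxon 7 show the derived state 'no' for C1, supporting them as a clade.
C2: derived state 'yes' in Taxon 3 and Taxon 7 only — synapomorphy for {Taxon 3, Taxon 7}.
C3 (derived state 'no') is shared by all ingroup taxa — unites the whole ingroup.
C4 (derived state 'yes') is unique to Taxon 7 (autapomorphy; uninformative for grouping).
Most parsimonious ingroup topology: (Taxon 9,(Taxon 4,(Taxon 7,Taxon 3))).
The clade {Taxon 3, Taxon 7} is supported by C2: its derived state 'yes' occurs in exactly those taxa and in no other taxon (including the outgroup).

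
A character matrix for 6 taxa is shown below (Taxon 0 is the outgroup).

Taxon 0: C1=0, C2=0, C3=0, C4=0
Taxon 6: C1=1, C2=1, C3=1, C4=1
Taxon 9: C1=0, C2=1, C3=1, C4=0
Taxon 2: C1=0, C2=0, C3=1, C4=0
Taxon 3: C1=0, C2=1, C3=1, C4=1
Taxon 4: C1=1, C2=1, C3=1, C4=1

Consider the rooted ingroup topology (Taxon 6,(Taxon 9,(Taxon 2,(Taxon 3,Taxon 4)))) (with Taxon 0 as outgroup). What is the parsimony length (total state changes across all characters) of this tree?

7

Map each character onto (Taxon 6,(Taxon 9,(Taxon 2,(Taxon 3,Taxon 4)))) (rooted by Taxon 0) and count the minimum state changes it requires (Fitch parsimony):
C1: 2; C2: 2; C3: 1; C4: 2.
Total tree length = 7.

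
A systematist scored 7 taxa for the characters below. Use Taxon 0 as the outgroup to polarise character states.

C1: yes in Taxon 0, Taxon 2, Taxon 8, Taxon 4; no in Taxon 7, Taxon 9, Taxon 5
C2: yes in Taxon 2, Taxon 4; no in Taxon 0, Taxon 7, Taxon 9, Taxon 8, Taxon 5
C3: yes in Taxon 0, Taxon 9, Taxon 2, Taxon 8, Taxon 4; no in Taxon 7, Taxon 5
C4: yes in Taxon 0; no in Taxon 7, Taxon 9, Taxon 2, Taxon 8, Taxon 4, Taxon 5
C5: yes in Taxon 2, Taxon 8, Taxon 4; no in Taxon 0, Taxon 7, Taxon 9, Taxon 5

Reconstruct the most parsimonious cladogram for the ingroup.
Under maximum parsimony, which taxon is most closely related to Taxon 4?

Taxon 2

Character polarity is set by the outgroup: the derived state is whichever differs from the outgroup's state, so for C1, C3, C4 the derived state is 'no', and for the remaining characters it is 'yes'.
C1: derived state 'no' in Taxon 5, Taxon 7, and Taxon 9 only — synapomorphy for {Taxon 5, Taxon 7, Taxon 9}.
C2: derived state 'yes' in Taxon 2 and Taxon 4 only — synapomorphy for {Taxon 2, Taxon 4}.
C3 (derived state 'no') is shared by Taxon 5 and Taxon 7 — a synapomorphy uniting that clade.
C4 (derived state 'no') is shared by all ingroup taxa — unites the whole ingroup.
C5 (derived state 'yes') is shared by Taxon 2, Taxon 4, and Taxon 8 — a synapomorphy uniting that clade.
Most parsimonious ingroup topology: (((Taxon 7,Taxon 5),Taxon 9),((Taxon 2,Taxon 4),Taxon 8)).
Taxon 4 and Taxon 2 form a cherry on this tree, so they are sister taxa.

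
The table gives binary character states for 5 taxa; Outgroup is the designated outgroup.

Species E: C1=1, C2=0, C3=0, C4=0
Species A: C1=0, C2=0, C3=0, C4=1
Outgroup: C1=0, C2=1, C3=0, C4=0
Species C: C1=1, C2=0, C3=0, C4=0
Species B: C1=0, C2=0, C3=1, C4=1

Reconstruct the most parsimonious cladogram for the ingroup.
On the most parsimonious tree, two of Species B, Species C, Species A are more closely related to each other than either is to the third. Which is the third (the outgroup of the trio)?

Character polarity is set by the outgroup: the derived state is whichever differs from the outgroup's state, so for C2 the derived state is '0', and for the remaining characters it is '1'.
C1: derived state '1' in Species C and Species E only — synapomorphy for {Species C, Species E}.
All ingroup taxa share the derived state '0' for C2; it defines the ingroup but does not resolve relationships within it.
C3 (derived state '1') is unique to Species B (autapomorphy; uninformative for grouping).
C4: derived state '1' in Species A and Species B only — synapomorphy for {Species A, Species B}.
Most parsimonious ingroup topology: ((Species E,Species C),(Species B,Species A)).
Species A and Species B share a more recent common ancestor with each other than either does with Species C, so Species C is the least closely related of the three.

Species C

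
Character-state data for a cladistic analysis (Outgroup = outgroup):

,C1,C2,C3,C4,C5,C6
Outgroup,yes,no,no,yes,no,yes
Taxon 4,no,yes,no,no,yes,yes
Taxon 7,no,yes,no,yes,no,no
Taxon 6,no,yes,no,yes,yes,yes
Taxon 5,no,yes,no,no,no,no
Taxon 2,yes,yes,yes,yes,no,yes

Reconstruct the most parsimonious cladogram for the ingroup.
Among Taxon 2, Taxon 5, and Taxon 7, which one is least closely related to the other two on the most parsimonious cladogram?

Character polarity is set by the outgroup: the derived state is whichever differs from the outgroup's state, so for C1, C4, C6 the derived state is 'no', and for the remaining characters it is 'yes'.
Only Taxon 4, Taxon 5, Taxon 6, and Taxon 7 show the derived state 'no' for C1, supporting them as a clade.
C2 (derived state 'yes') is shared by all ingroup taxa — unites the whole ingroup.
C3: derived state 'yes' in Taxon 2 only — an autapomorphy, so it tells us nothing about relationships among taxa.
C4 (state 'no') occurs in Taxon 4 and Taxon 5 but conflicts with the nesting implied by the other characters — most parsimoniously interpreted as homoplasy.
C5 (derived state 'yes') is shared by Taxon 4 and Taxon 6 — a synapomorphy uniting that clade.
C6: derived state 'no' in Taxon 5 and Taxon 7 only — synapomorphy for {Taxon 5, Taxon 7}.
Most parsimonious ingroup topology: (((Taxon 4,Taxon 6),(Taxon 7,Taxon 5)),Taxon 2).
Taxon 7 and Taxon 5 share a more recent common ancestor with each other than either does with Taxon 2, so Taxon 2 is the least closely related of the three.

Taxon 2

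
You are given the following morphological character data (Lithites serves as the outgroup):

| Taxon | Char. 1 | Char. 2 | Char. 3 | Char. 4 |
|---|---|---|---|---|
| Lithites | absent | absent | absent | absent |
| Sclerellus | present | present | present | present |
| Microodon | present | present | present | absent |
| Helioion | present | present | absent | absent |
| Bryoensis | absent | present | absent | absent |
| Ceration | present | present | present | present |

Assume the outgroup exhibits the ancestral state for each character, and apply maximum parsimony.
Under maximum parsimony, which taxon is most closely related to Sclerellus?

The outgroup has state 'absent' for every character, so 'present' is the derived state throughout.
Char. 1 (derived state 'present') is shared by Ceration, Helioion, Microodon, and Sclerellus — a synapomorphy uniting that clade.
Char. 2 (derived state 'present') is shared by all ingroup taxa — unites the whole ingroup.
Char. 3: derived state 'present' in Ceration, Microodon, and Sclerellus only — synapomorphy for {Ceration, Microodon, Sclerellus}.
Char. 4 (derived state 'present') is shared by Ceration and Sclerellus — a synapomorphy uniting that clade.
Most parsimonious ingroup topology: ((((Sclerellus,Ceration),Microodon),Helioion),Bryoensis).
Sclerellus and Ceration form a cherry on this tree, so they are sister taxa.

Ceration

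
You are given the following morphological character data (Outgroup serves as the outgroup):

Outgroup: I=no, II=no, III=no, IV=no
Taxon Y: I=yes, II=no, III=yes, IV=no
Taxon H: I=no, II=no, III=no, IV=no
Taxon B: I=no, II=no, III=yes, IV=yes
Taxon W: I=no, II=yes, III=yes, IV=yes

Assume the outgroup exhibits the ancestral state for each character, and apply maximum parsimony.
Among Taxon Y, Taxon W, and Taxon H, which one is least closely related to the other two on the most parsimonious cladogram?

Taxon H

The outgroup has state 'no' for every character, so 'yes' is the derived state throughout.
I: derived state 'yes' in Taxon Y only — an autapomorphy, so it tells us nothing about relationships among taxa.
II: derived state 'yes' in Taxon W only — an autapomorphy, so it tells us nothing about relationships among taxa.
III (derived state 'yes') is shared by Taxon B, Taxon W, and Taxon Y — a synapomorphy uniting that clade.
IV: derived state 'yes' in Taxon B and Taxon W only — synapomorphy for {Taxon B, Taxon W}.
Most parsimonious ingroup topology: ((Taxon Y,(Taxon B,Taxon W)),Taxon H).
Taxon W and Taxon Y share a more recent common ancestor with each other than either does with Taxon H, so Taxon H is the least closely related of the three.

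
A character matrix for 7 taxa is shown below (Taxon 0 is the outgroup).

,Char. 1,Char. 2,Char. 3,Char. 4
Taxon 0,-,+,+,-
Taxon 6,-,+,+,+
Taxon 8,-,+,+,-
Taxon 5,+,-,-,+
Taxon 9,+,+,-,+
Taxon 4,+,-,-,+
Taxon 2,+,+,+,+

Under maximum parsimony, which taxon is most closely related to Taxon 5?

Character polarity is set by the outgroup: the derived state is whichever differs from the outgroup's state, so for Char. 2, Char. 3 the derived state is '-', and for the remaining characters it is '+'.
Char. 1: derived state '+' in Taxon 2, Taxon 4, Taxon 5, and Taxon 9 only — synapomorphy for {Taxon 2, Taxon 4, Taxon 5, Taxon 9}.
Only Taxon 4 and Taxon 5 show the derived state '-' for Char. 2, supporting them as a clade.
Only Taxon 4, Taxon 5, and Taxon 9 show the derived state '-' for Char. 3, supporting them as a clade.
Char. 4 (derived state '+') is shared by Taxon 2, Taxon 4, Taxon 5, Taxon 6, and Taxon 9 — a synapomorphy uniting that clade.
Most parsimonious ingroup topology: ((Taxon 6,(((Taxon 5,Taxon 4),Taxon 9),Taxon 2)),Taxon 8).
Taxon 5 and Taxon 4 form a cherry on this tree, so they are sister taxa.

Taxon 4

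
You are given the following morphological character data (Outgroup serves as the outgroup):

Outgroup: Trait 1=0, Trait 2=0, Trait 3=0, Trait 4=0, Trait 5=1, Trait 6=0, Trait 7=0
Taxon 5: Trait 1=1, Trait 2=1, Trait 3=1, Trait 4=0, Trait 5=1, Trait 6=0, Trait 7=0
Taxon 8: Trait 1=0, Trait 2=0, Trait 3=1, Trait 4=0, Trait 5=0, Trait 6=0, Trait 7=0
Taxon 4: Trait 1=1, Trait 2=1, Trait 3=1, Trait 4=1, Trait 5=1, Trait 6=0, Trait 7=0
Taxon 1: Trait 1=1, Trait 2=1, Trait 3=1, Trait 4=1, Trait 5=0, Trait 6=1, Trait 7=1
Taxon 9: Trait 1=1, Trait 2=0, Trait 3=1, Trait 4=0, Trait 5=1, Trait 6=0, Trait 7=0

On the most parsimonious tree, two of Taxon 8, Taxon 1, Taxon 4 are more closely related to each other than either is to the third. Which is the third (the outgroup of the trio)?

Taxon 8

Character polarity is set by the outgroup: the derived state is whichever differs from the outgroup's state, so for Trait 5 the derived state is '0', and for the remaining characters it is '1'.
Trait 1 (derived state '1') is shared by Taxon 1, Taxon 4, Taxon 5, and Taxon 9 — a synapomorphy uniting that clade.
Trait 2: derived state '1' in Taxon 1, Taxon 4, and Taxon 5 only — synapomorphy for {Taxon 1, Taxon 4, Taxon 5}.
All ingroup taxa share the derived state '1' for Trait 3; it defines the ingroup but does not resolve relationships within it.
Trait 4 (derived state '1') is shared by Taxon 1 and Taxon 4 — a synapomorphy uniting that clade.
Trait 5 (state '0') occurs in Taxon 1 and Taxon 8 but conflicts with the nesting implied by the other characters — most parsimoniously interpreted as homoplasy.
Trait 6 (derived state '1') is unique to Taxon 1 (autapomorphy; uninformative for grouping).
Trait 7 (derived state '1') is unique to Taxon 1 (autapomorphy; uninformative for grouping).
Most parsimonious ingroup topology: (((Taxon 5,(Taxon 4,Taxon 1)),Taxon 9),Taxon 8).
Taxon 4 and Taxon 1 share a more recent common ancestor with each other than either does with Taxon 8, so Taxon 8 is the least closely related of the three.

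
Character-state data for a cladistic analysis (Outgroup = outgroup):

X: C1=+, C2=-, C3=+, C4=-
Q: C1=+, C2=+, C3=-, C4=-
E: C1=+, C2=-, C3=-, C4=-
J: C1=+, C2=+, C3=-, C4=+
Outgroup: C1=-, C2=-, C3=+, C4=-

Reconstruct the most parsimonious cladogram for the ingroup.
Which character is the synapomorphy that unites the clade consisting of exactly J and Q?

Character polarity is set by the outgroup: the derived state is whichever differs from the outgroup's state, so for C3 the derived state is '-', and for the remaining characters it is '+'.
All ingroup taxa share the derived state '+' for C1; it defines the ingroup but does not resolve relationships within it.
Only J and Q show the derived state '+' for C2, supporting them as a clade.
C3: derived state '-' in E, J, and Q only — synapomorphy for {E, J, Q}.
C4 (derived state '+') is unique to J (autapomorphy; uninformative for grouping).
Most parsimonious ingroup topology: (((J,Q),E),X).
The clade {J, Q} is supported by C2: its derived state '+' occurs in exactly those taxa and in no other taxon (including the outgroup).

C2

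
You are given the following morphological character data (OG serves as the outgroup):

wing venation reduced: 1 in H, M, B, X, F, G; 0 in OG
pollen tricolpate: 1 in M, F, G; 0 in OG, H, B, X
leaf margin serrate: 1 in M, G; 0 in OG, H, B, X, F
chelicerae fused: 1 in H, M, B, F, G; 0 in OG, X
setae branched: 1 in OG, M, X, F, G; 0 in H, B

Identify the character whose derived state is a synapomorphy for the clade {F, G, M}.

pollen tricolpate

Character polarity is set by the outgroup: the derived state is whichever differs from the outgroup's state, so for setae branched the derived state is '0', and for the remaining characters it is '1'.
All ingroup taxa share the derived state '1' for wing venation reduced; it defines the ingroup but does not resolve relationships within it.
pollen tricolpate (derived state '1') is shared by F, G, and M — a synapomorphy uniting that clade.
leaf margin serrate: derived state '1' in G and M only — synapomorphy for {G, M}.
chelicerae fused: derived state '1' in B, F, G, H, and M only — synapomorphy for {B, F, G, H, M}.
setae branched (derived state '0') is shared by B and H — a synapomorphy uniting that clade.
Most parsimonious ingroup topology: (((H,B),((M,G),F)),X).
The clade {F, G, M} is supported by pollen tricolpate: its derived state '1' occurs in exactly those taxa and in no other taxon (including the outgroup).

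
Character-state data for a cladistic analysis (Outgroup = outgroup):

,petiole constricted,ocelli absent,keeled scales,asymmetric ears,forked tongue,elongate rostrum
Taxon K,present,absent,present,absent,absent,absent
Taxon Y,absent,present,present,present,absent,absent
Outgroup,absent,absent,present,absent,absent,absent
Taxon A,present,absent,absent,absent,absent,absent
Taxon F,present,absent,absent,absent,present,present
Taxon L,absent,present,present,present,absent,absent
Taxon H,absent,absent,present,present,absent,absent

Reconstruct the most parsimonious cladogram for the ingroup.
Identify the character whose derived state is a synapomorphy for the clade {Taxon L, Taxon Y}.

Character polarity is set by the outgroup: the derived state is whichever differs from the outgroup's state, so for keeled scales the derived state is 'absent', and for the remaining characters it is 'present'.
petiole constricted: derived state 'present' in Taxon A, Taxon F, and Taxon K only — synapomorphy for {Taxon A, Taxon F, Taxon K}.
ocelli absent (derived state 'present') is shared by Taxon L and Taxon Y — a synapomorphy uniting that clade.
keeled scales (derived state 'absent') is shared by Taxon A and Taxon F — a synapomorphy uniting that clade.
Only Taxon H, Taxon L, and Taxon Y show the derived state 'present' for asymmetric ears, supporting them as a clade.
forked tongue: derived state 'present' in Taxon F only — an autapomorphy, so it tells us nothing about relationships among taxa.
elongate rostrum: derived state 'present' in Taxon F only — an autapomorphy, so it tells us nothing about relationships among taxa.
Most parsimonious ingroup topology: (((Taxon L,Taxon Y),Taxon H),((Taxon F,Taxon A),Taxon K)).
The clade {Taxon L, Taxon Y} is supported by ocelli absent: its derived state 'present' occurs in exactly those taxa and in no other taxon (including the outgroup).

ocelli absent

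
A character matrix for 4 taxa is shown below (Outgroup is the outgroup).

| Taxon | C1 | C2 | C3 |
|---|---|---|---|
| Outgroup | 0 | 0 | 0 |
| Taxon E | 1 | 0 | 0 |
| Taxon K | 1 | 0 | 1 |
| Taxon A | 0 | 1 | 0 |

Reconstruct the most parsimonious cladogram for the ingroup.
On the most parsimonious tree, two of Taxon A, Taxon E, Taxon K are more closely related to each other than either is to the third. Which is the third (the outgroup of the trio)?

The outgroup has state '0' for every character, so '1' is the derived state throughout.
C1 (derived state '1') is shared by Taxon E and Taxon K — a synapomorphy uniting that clade.
C2: derived state '1' in Taxon A only — an autapomorphy, so it tells us nothing about relationships among taxa.
C3 (derived state '1') is unique to Taxon K (autapomorphy; uninformative for grouping).
Most parsimonious ingroup topology: ((Taxon E,Taxon K),Taxon A).
Taxon K and Taxon E share a more recent common ancestor with each other than either does with Taxon A, so Taxon A is the least closely related of the three.

Taxon A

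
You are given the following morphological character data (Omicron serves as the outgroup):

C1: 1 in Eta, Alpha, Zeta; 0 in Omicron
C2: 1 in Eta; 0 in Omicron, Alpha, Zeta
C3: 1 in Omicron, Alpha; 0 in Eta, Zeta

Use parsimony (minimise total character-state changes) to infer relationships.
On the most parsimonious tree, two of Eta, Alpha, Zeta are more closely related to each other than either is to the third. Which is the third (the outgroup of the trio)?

Character polarity is set by the outgroup: the derived state is whichever differs from the outgroup's state, so for C3 the derived state is '0', and for the remaining characters it is '1'.
All ingroup taxa share the derived state '1' for C1; it defines the ingroup but does not resolve relationships within it.
C2: derived state '1' in Eta only — an autapomorphy, so it tells us nothing about relationships among taxa.
C3: derived state '0' in Eta and Zeta only — synapomorphy for {Eta, Zeta}.
Most parsimonious ingroup topology: ((Eta,Zeta),Alpha).
Eta and Zeta share a more recent common ancestor with each other than either does with Alpha, so Alpha is the least closely related of the three.

Alpha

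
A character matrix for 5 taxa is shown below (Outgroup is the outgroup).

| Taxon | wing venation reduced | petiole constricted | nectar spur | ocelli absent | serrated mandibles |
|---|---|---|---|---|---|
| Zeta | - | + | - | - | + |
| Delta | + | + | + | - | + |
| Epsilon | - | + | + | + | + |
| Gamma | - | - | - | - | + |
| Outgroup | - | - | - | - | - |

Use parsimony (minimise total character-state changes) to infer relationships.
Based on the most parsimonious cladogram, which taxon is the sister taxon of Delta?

Epsilon

The outgroup has state '-' for every character, so '+' is the derived state throughout.
wing venation reduced: derived state '+' in Delta only — an autapomorphy, so it tells us nothing about relationships among taxa.
Only Delta, Epsilon, and Zeta show the derived state '+' for petiole constricted, supporting them as a clade.
nectar spur (derived state '+') is shared by Delta and Epsilon — a synapomorphy uniting that clade.
ocelli absent (derived state '+') is unique to Epsilon (autapomorphy; uninformative for grouping).
All ingroup taxa share the derived state '+' for serrated mandibles; it defines the ingroup but does not resolve relationships within it.
Most parsimonious ingroup topology: (((Delta,Epsilon),Zeta),Gamma).
Delta and Epsilon form a cherry on this tree, so they are sister taxa.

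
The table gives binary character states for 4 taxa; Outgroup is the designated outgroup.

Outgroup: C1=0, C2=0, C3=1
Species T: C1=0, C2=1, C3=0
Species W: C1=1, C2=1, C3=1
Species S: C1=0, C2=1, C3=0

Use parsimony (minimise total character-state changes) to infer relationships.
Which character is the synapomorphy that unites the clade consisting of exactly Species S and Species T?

C3

Character polarity is set by the outgroup: the derived state is whichever differs from the outgroup's state, so for C3 the derived state is '0', and for the remaining characters it is '1'.
C1: derived state '1' in Species W only — an autapomorphy, so it tells us nothing about relationships among taxa.
C2 (derived state '1') is shared by all ingroup taxa — unites the whole ingroup.
C3 (derived state '0') is shared by Species S and Species T — a synapomorphy uniting that clade.
Most parsimonious ingroup topology: ((Species T,Species S),Species W).
The clade {Species S, Species T} is supported by C3: its derived state '0' occurs in exactly those taxa and in no other taxon (including the outgroup).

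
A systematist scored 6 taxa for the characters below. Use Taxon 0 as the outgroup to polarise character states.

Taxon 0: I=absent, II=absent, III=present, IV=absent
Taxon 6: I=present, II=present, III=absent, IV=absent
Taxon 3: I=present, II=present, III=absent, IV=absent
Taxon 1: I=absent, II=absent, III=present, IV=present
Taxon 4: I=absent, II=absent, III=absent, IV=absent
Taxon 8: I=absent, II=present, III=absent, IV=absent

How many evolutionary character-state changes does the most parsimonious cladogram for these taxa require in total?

4

Character polarity is set by the outgroup: the derived state is whichever differs from the outgroup's state, so for III the derived state is 'absent', and for the remaining characters it is 'present'.
Only Taxon 3 and Taxon 6 show the derived state 'present' for I, supporting them as a clade.
Only Taxon 3, Taxon 6, and Taxon 8 show the derived state 'present' for II, supporting them as a clade.
Only Taxon 3, Taxon 4, Taxon 6, and Taxon 8 show the derived state 'absent' for III, supporting them as a clade.
IV: derived state 'present' in Taxon 1 only — an autapomorphy, so it tells us nothing about relationships among taxa.
Most parsimonious ingroup topology: ((((Taxon 6,Taxon 3),Taxon 8),Taxon 4),Taxon 1).
Changes per character on this tree: I: 1; II: 1; III: 1; IV: 1.
Total = 4.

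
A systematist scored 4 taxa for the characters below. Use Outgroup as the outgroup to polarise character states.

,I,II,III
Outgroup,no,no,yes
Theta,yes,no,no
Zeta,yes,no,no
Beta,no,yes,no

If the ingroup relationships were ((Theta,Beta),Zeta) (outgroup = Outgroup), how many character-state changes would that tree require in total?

Map each character onto ((Theta,Beta),Zeta) (rooted by Outgroup) and count the minimum state changes it requires (Fitch parsimony):
I: 2; II: 1; III: 1.
Total tree length = 4.

4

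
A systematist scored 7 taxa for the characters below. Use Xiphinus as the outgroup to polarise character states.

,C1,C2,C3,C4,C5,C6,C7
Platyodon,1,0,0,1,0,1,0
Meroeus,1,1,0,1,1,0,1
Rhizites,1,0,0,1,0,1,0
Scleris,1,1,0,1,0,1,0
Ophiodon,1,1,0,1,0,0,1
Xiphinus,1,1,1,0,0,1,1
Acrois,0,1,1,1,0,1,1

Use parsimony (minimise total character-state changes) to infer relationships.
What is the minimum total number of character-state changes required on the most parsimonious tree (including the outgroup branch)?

Character polarity is set by the outgroup: the derived state is whichever differs from the outgroup's state, so for C1, C2, C3, C6, C7 the derived state is '0', and for the remaining characters it is '1'.
C1: derived state '0' in Acrois only — an autapomorphy, so it tells us nothing about relationships among taxa.
Only Platyodon and Rhizites show the derived state '0' for C2, supporting them as a clade.
Only Meroeus, Ophiodon, Platyodon, Rhizites, and Scleris show the derived state '0' for C3, supporting them as a clade.
C4 (derived state '1') is shared by all ingroup taxa — unites the whole ingroup.
C5 (derived state '1') is unique to Meroeus (autapomorphy; uninformative for grouping).
Only Meroeus and Ophiodon show the derived state '0' for C6, supporting them as a clade.
C7: derived state '0' in Platyodon, Rhizites, and Scleris only — synapomorphy for {Platyodon, Rhizites, Scleris}.
Most parsimonious ingroup topology: (((Ophiodon,Meroeus),((Rhizites,Platyodon),Scleris)),Acrois).
Changes per character on this tree: C1: 1; C2: 1; C3: 1; C4: 1; C5: 1; C6: 1; C7: 1.
Total = 7.

7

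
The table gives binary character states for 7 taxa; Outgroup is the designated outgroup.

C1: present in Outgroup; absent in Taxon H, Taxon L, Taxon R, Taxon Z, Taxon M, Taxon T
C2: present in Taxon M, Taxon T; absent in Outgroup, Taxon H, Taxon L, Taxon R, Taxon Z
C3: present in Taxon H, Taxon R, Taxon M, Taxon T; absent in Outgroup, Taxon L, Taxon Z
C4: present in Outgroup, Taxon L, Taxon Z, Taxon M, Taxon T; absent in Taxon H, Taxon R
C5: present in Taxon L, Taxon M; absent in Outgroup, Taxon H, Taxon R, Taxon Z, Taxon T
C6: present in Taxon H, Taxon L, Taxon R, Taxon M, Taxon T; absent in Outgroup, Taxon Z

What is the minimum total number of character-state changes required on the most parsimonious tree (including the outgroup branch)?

7

Character polarity is set by the outgroup: the derived state is whichever differs from the outgroup's state, so for C1, C4 the derived state is 'absent', and for the remaining characters it is 'present'.
All ingroup taxa share the derived state 'absent' for C1; it defines the ingroup but does not resolve relationships within it.
C2: derived state 'present' in Taxon M and Taxon T only — synapomorphy for {Taxon M, Taxon T}.
C3 (derived state 'present') is shared by Taxon H, Taxon M, Taxon R, and Taxon T — a synapomorphy uniting that clade.
C4 (derived state 'absent') is shared by Taxon H and Taxon R — a synapomorphy uniting that clade.
C5 (state 'present') occurs in Taxon L and Taxon M but conflicts with the nesting implied by the other characters — most parsimoniously interpreted as homoplasy.
Only Taxon H, Taxon L, Taxon M, Taxon R, and Taxon T show the derived state 'present' for C6, supporting them as a clade.
Most parsimonious ingroup topology: ((((Taxon H,Taxon R),(Taxon M,Taxon T)),Taxon L),Taxon Z).
Changes per character on this tree: C1: 1; C2: 1; C3: 1; C4: 1; C5: 2; C6: 1.
Total = 7.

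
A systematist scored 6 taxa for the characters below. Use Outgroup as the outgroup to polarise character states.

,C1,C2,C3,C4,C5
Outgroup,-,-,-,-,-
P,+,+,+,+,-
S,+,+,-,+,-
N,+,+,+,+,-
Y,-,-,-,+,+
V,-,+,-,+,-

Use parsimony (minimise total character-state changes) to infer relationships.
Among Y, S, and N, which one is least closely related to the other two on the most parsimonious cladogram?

Y

The outgroup has state '-' for every character, so '+' is the derived state throughout.
C1 (derived state '+') is shared by N, P, and S — a synapomorphy uniting that clade.
C2: derived state '+' in N, P, S, and V only — synapomorphy for {N, P, S, V}.
C3: derived state '+' in N and P only — synapomorphy for {N, P}.
C4 (derived state '+') is shared by all ingroup taxa — unites the whole ingroup.
C5 (derived state '+') is unique to Y (autapomorphy; uninformative for grouping).
Most parsimonious ingroup topology: ((((P,N),S),V),Y).
N and S share a more recent common ancestor with each other than either does with Y, so Y is the least closely related of the three.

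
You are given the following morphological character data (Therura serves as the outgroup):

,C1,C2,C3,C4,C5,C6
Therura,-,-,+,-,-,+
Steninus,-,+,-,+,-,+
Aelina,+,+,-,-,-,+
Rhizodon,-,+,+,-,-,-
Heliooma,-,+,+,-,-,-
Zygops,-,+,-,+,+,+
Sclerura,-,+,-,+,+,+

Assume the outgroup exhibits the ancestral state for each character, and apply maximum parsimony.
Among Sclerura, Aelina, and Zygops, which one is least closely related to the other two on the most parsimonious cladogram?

Aelina

Character polarity is set by the outgroup: the derived state is whichever differs from the outgroup's state, so for C3, C6 the derived state is '-', and for the remaining characters it is '+'.
C1: derived state '+' in Aelina only — an autapomorphy, so it tells us nothing about relationships among taxa.
All ingroup taxa share the derived state '+' for C2; it defines the ingroup but does not resolve relationships within it.
C3 (derived state '-') is shared by Aelina, Sclerura, Steninus, and Zygops — a synapomorphy uniting that clade.
C4: derived state '+' in Sclerura, Steninus, and Zygops only — synapomorphy for {Sclerura, Steninus, Zygops}.
C5: derived state '+' in Sclerura and Zygops only — synapomorphy for {Sclerura, Zygops}.
C6 (derived state '-') is shared by Heliooma and Rhizodon — a synapomorphy uniting that clade.
Most parsimonious ingroup topology: (((Steninus,(Zygops,Sclerura)),Aelina),(Rhizodon,Heliooma)).
Sclerura and Zygops share a more recent common ancestor with each other than either does with Aelina, so Aelina is the least closely related of the three.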